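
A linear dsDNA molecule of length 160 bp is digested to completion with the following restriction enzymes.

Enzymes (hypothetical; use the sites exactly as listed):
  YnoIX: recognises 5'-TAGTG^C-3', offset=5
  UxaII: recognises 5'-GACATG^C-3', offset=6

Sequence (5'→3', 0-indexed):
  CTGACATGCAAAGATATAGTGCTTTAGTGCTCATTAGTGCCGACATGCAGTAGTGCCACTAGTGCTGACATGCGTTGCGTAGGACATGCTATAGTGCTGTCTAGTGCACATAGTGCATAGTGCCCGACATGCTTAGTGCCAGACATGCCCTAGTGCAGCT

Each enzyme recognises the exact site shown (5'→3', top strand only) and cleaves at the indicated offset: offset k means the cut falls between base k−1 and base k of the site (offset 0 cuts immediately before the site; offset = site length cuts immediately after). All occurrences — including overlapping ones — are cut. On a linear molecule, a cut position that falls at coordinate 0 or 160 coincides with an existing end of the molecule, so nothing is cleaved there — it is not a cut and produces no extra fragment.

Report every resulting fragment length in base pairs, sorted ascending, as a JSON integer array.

[5,7,7,8,8,8,8,8,8,8,9,9,9,9,10,10,13,16]

Site scan:
  YnoIX (TAGTGC, off=5): starts [16, 24, 34, 50, 59, 91, 101, 110, 117, 133, 150] → cuts [21, 29, 39, 55, 64, 96, 106, 115, 122, 138, 155]
  UxaII (GACATGC, off=6): starts [2, 41, 66, 82, 125, 141] → cuts [8, 47, 72, 88, 131, 147]

All cut coordinates (distinct, sorted): [8, 21, 29, 39, 47, 55, 64, 72, 88, 96, 106, 115, 122, 131, 138, 147, 155]

Fragment lengths:
  [0,8): 8 bp
  [8,21): 13 bp
  [21,29): 8 bp
  [29,39): 10 bp
  [39,47): 8 bp
  [47,55): 8 bp
  [55,64): 9 bp
  [64,72): 8 bp
  [72,88): 16 bp
  [88,96): 8 bp
  [96,106): 10 bp
  [106,115): 9 bp
  [115,122): 7 bp
  [122,131): 9 bp
  [131,138): 7 bp
  [138,147): 9 bp
  [147,155): 8 bp
  [155,160): 5 bp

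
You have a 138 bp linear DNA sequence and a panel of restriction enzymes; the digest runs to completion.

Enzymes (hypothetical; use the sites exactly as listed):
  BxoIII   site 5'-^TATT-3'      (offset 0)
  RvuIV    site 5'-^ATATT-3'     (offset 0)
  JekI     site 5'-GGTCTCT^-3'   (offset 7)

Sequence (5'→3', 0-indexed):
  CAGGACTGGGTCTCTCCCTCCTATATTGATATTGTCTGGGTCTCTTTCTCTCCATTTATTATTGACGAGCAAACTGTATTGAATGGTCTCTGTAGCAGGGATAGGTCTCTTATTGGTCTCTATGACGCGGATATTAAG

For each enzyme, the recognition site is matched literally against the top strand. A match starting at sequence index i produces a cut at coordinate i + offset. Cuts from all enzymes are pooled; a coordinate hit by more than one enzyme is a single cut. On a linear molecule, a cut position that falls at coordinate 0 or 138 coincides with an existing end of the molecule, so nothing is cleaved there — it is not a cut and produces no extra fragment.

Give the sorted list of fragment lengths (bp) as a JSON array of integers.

Site scan:
  BxoIII TATT/0: at [23, 29, 56, 59, 76, 110, 131] ⇒ [23, 29, 56, 59, 76, 110, 131]
  RvuIV ATATT/0: at [22, 28, 130] ⇒ [22, 28, 130]
  JekI GGTCTCT/7: at [8, 38, 84, 103, 114] ⇒ [15, 45, 91, 110, 121]

Pooled cuts: [15, 22, 23, 28, 29, 45, 56, 59, 76, 91, 110, 121, 130, 131]

Fragment lengths:
  [0,15): 15 bp
  [15,22): 7 bp
  [22,23): 1 bp
  [23,28): 5 bp
  [28,29): 1 bp
  [29,45): 16 bp
  [45,56): 11 bp
  [56,59): 3 bp
  [59,76): 17 bp
  [76,91): 15 bp
  [91,110): 19 bp
  [110,121): 11 bp
  [121,130): 9 bp
  [130,131): 1 bp
  [131,138): 7 bp

[1,1,1,3,5,7,7,9,11,11,15,15,16,17,19]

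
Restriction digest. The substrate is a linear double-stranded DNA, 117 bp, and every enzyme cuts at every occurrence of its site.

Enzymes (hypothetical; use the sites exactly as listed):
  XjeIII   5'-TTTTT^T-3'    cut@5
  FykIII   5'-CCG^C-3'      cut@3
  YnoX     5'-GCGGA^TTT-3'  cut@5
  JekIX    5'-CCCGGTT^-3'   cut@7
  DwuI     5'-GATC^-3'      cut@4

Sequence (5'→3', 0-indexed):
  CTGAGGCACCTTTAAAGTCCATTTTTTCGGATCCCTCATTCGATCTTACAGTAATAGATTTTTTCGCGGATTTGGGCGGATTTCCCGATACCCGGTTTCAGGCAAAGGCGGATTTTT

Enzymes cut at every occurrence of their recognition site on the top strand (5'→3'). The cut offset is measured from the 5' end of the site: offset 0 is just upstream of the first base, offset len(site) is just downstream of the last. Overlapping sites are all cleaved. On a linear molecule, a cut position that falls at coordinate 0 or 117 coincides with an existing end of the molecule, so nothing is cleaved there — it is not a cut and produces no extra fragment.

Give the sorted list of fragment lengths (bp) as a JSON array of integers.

[5,7,7,10,12,15,17,18,26]

Scan for sites:
  XjeIII (TTTTTT, off=5): starts [21, 58] → cuts [26, 63]
  FykIII (CCGC, off=3): no sites
  YnoX (GCGGATTT, off=5): starts [65, 75, 107] → cuts [70, 80, 112]
  JekIX (CCCGGTT, off=7): starts [90] → cuts [97]
  DwuI (GATC, off=4): starts [29, 41] → cuts [33, 45]

All cut coordinates (distinct, sorted): [26, 33, 45, 63, 70, 80, 97, 112]

Fragments:
  [0,26): 26 bp
  [26,33): 7 bp
  [33,45): 12 bp
  [45,63): 18 bp
  [63,70): 7 bp
  [70,80): 10 bp
  [80,97): 17 bp
  [97,112): 15 bp
  [112,117): 5 bp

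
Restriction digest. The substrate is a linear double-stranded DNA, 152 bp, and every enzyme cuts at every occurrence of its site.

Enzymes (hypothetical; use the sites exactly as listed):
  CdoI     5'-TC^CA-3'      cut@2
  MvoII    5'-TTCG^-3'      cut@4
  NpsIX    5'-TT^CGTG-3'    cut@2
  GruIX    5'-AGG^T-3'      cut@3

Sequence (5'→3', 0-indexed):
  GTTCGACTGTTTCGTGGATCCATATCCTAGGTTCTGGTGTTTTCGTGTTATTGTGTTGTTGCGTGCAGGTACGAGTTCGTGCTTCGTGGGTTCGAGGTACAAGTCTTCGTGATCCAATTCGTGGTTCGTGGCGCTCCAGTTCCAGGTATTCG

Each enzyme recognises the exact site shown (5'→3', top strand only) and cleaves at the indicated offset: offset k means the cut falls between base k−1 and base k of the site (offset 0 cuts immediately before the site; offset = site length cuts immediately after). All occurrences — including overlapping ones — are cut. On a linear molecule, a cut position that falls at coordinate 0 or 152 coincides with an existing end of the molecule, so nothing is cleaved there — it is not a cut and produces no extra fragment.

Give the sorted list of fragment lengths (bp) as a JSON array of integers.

Scan for sites:
  CdoI TCCA/2: at [18, 112, 134, 140] ⇒ [20, 114, 136, 142]
  MvoII TTCG/4: at [1, 10, 41, 75, 82, 90, 105, 117, 124, 148] ⇒ [5, 14, 45, 79, 86, 94, 109, 121, 128] (position 152 is a terminus of the linear molecule — no cut)
  NpsIX TTCGTG/2: at [10, 41, 75, 82, 105, 117, 124] ⇒ [12, 43, 77, 84, 107, 119, 126]
  GruIX AGGT/3: at [28, 66, 94, 143] ⇒ [31, 69, 97, 146]

Pooled cuts: [5, 12, 14, 20, 31, 43, 45, 69, 77, 79, 84, 86, 94, 97, 107, 109, 114, 119, 121, 126, 128, 136, 142, 146]

Fragment lengths:
  [0,5): 5 bp
  [5,12): 7 bp
  [12,14): 2 bp
  [14,20): 6 bp
  [20,31): 11 bp
  [31,43): 12 bp
  [43,45): 2 bp
  [45,69): 24 bp
  [69,77): 8 bp
  [77,79): 2 bp
  [79,84): 5 bp
  [84,86): 2 bp
  [86,94): 8 bp
  [94,97): 3 bp
  [97,107): 10 bp
  [107,109): 2 bp
  [109,114): 5 bp
  [114,119): 5 bp
  [119,121): 2 bp
  [121,126): 5 bp
  [126,128): 2 bp
  [128,136): 8 bp
  [136,142): 6 bp
  [142,146): 4 bp
  [146,152): 6 bp

[2,2,2,2,2,2,2,3,4,5,5,5,5,5,6,6,6,7,8,8,8,10,11,12,24]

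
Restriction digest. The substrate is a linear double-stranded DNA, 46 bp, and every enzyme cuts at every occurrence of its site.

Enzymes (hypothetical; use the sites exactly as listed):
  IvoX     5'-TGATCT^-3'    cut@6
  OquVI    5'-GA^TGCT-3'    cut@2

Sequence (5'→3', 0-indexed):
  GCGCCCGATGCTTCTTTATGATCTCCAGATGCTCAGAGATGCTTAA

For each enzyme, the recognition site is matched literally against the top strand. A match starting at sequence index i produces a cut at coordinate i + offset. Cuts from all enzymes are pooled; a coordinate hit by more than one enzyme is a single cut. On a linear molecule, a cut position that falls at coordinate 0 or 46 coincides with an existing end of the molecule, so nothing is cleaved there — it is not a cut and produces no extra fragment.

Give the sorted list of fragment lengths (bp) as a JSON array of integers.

Scan for sites:
  IvoX TGATCT/6: at [18] ⇒ [24]
  OquVI GATGCT/2: at [6, 27, 37] ⇒ [8, 29, 39]

All cut coordinates (distinct, sorted): [8, 24, 29, 39]

Fragments:
  [0,8): 8 bp
  [8,24): 16 bp
  [24,29): 5 bp
  [29,39): 10 bp
  [39,46): 7 bp

[5,7,8,10,16]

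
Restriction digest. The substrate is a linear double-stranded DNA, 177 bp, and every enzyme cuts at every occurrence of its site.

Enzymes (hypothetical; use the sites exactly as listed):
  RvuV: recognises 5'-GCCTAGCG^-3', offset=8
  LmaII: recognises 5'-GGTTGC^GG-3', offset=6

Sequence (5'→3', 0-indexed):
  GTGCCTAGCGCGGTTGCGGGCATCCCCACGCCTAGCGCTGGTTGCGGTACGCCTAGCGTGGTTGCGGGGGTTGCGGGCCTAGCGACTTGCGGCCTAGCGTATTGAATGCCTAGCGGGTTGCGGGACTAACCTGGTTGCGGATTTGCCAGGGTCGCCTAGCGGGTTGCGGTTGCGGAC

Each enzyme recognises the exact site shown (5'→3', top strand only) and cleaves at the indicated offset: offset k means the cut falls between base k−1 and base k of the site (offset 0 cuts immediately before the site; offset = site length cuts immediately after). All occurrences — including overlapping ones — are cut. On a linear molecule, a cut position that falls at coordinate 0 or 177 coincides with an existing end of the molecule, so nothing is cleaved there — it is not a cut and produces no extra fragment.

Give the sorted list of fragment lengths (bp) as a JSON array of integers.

[4,6,6,6,7,7,8,9,10,10,13,15,16,17,20,23]

Scan for sites:
  RvuV (GCCTAGCG, off=8): starts [2, 29, 50, 76, 91, 107, 153] → cuts [10, 37, 58, 84, 99, 115, 161]
  LmaII (GGTTGCGG, off=6): starts [11, 39, 59, 68, 115, 132, 161, 167] → cuts [17, 45, 65, 74, 121, 138, 167, 173]

All cut coordinates (distinct, sorted): [10, 17, 37, 45, 58, 65, 74, 84, 99, 115, 121, 138, 161, 167, 173]

Fragments:
  [0,10): 10 bp
  [10,17): 7 bp
  [17,37): 20 bp
  [37,45): 8 bp
  [45,58): 13 bp
  [58,65): 7 bp
  [65,74): 9 bp
  [74,84): 10 bp
  [84,99): 15 bp
  [99,115): 16 bp
  [115,121): 6 bp
  [121,138): 17 bp
  [138,161): 23 bp
  [161,167): 6 bp
  [167,173): 6 bp
  [173,177): 4 bp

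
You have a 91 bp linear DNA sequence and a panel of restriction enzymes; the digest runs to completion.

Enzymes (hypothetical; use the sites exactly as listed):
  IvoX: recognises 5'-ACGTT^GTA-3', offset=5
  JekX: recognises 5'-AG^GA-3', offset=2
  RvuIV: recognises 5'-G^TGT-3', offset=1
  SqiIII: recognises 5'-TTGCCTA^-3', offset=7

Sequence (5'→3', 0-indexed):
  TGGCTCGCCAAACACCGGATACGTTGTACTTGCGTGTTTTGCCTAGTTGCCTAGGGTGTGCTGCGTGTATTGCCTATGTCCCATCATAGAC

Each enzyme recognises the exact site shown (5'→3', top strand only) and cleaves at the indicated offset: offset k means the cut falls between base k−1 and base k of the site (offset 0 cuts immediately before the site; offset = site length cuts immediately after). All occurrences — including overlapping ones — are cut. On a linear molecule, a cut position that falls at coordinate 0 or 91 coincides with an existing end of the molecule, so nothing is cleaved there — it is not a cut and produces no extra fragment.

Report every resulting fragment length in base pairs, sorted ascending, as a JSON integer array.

[3,8,9,9,11,11,15,25]

Per-enzyme occurrences:
  IvoX (ACGTTGTA, off=5): starts [20] → cuts [25]
  JekX (AGGA, off=2): no sites
  RvuIV (GTGT, off=1): starts [33, 55, 64] → cuts [34, 56, 65]
  SqiIII (TTGCCTA, off=7): starts [38, 46, 69] → cuts [45, 53, 76]

All cut coordinates (distinct, sorted): [25, 34, 45, 53, 56, 65, 76]

Fragments:
  [0,25): 25 bp
  [25,34): 9 bp
  [34,45): 11 bp
  [45,53): 8 bp
  [53,56): 3 bp
  [56,65): 9 bp
  [65,76): 11 bp
  [76,91): 15 bp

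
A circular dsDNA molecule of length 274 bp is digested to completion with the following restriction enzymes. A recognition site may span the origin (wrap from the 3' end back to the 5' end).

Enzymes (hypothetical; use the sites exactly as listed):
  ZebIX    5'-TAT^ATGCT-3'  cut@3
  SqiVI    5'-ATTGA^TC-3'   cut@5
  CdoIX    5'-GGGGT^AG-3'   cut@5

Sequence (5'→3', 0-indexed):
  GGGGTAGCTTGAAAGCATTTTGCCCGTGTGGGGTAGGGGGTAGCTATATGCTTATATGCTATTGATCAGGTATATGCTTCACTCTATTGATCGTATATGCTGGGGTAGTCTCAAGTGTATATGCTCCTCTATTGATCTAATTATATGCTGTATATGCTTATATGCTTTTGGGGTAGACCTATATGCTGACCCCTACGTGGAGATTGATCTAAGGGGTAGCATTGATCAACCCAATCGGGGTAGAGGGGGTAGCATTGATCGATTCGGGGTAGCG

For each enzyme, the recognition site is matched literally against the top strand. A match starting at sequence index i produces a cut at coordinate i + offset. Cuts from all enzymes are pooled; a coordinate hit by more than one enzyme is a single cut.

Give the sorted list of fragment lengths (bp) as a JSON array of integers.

[6,6,7,8,8,8,8,8,8,9,9,9,9,10,10,10,12,13,14,15,16,17,25,29]

Scan for sites:
  ZebIX TATATGCT/3: at [44, 52, 70, 93, 117, 141, 150, 158, 179] ⇒ [47, 55, 73, 96, 120, 144, 153, 161, 182]
  SqiVI ATTGATC/5: at [60, 85, 130, 202, 220, 253] ⇒ [65, 90, 135, 207, 225, 258]
  CdoIX GGGGTAG/5: at [0, 29, 36, 101, 169, 212, 236, 245, 265] ⇒ [5, 34, 41, 106, 174, 217, 241, 250, 270]

Pooled cuts: [5, 34, 41, 47, 55, 65, 73, 90, 96, 106, 120, 135, 144, 153, 161, 174, 182, 207, 217, 225, 241, 250, 258, 270]

Fragments:
  5→34: 29 bp
  34→41: 7 bp
  41→47: 6 bp
  47→55: 8 bp
  55→65: 10 bp
  65→73: 8 bp
  73→90: 17 bp
  90→96: 6 bp
  96→106: 10 bp
  106→120: 14 bp
  120→135: 15 bp
  135→144: 9 bp
  144→153: 9 bp
  153→161: 8 bp
  161→174: 13 bp
  174→182: 8 bp
  182→207: 25 bp
  207→217: 10 bp
  217→225: 8 bp
  225→241: 16 bp
  241→250: 9 bp
  250→258: 8 bp
  258→270: 12 bp
  270→5 (wrap): 274-270+5 = 9 bp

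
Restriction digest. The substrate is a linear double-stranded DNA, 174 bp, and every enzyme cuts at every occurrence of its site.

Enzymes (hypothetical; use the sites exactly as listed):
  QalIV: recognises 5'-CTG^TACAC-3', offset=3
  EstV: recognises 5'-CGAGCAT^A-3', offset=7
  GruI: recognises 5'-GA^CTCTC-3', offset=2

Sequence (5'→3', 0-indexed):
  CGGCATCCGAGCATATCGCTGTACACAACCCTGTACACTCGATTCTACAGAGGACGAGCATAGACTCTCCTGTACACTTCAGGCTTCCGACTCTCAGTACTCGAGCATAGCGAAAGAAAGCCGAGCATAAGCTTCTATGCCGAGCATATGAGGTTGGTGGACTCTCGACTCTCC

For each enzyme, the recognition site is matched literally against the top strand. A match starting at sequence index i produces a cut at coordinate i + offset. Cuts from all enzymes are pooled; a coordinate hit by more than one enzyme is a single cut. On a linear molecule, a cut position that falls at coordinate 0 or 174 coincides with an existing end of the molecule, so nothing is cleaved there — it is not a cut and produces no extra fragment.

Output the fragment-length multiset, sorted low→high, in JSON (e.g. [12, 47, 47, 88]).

Site scan:
  QalIV (CTGTACAC, off=3): starts [18, 30, 69] → cuts [21, 33, 72]
  EstV (CGAGCATA, off=7): starts [7, 54, 101, 121, 140] → cuts [14, 61, 108, 128, 147]
  GruI (GACTCTC, off=2): starts [62, 88, 159, 166] → cuts [64, 90, 161, 168]

All cut coordinates (distinct, sorted): [14, 21, 33, 61, 64, 72, 90, 108, 128, 147, 161, 168]

Fragment lengths:
  [0,14): 14 bp
  [14,21): 7 bp
  [21,33): 12 bp
  [33,61): 28 bp
  [61,64): 3 bp
  [64,72): 8 bp
  [72,90): 18 bp
  [90,108): 18 bp
  [108,128): 20 bp
  [128,147): 19 bp
  [147,161): 14 bp
  [161,168): 7 bp
  [168,174): 6 bp

[3,6,7,7,8,12,14,14,18,18,19,20,28]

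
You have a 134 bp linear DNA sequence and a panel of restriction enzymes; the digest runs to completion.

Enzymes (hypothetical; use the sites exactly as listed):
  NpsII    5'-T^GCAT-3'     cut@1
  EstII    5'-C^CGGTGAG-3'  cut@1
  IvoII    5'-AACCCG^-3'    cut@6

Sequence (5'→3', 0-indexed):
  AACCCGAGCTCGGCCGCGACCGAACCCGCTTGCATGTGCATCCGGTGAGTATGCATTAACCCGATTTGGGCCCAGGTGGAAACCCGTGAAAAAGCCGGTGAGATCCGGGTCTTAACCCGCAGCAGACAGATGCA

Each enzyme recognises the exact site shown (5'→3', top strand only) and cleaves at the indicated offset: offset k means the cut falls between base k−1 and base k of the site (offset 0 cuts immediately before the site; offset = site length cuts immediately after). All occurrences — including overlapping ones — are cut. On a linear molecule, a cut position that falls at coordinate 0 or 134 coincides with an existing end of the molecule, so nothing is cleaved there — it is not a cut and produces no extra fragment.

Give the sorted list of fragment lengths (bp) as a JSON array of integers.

Site scan:
  NpsII (TGCAT, off=1): starts [30, 36, 51] → cuts [31, 37, 52]
  EstII (CCGGTGAG, off=1): starts [41, 94] → cuts [42, 95]
  IvoII (AACCCG, off=6): starts [0, 22, 57, 80, 113] → cuts [6, 28, 63, 86, 119]

All cut coordinates (distinct, sorted): [6, 28, 31, 37, 42, 52, 63, 86, 95, 119]

Fragment lengths:
  [0,6): 6 bp
  [6,28): 22 bp
  [28,31): 3 bp
  [31,37): 6 bp
  [37,42): 5 bp
  [42,52): 10 bp
  [52,63): 11 bp
  [63,86): 23 bp
  [86,95): 9 bp
  [95,119): 24 bp
  [119,134): 15 bp

[3,5,6,6,9,10,11,15,22,23,24]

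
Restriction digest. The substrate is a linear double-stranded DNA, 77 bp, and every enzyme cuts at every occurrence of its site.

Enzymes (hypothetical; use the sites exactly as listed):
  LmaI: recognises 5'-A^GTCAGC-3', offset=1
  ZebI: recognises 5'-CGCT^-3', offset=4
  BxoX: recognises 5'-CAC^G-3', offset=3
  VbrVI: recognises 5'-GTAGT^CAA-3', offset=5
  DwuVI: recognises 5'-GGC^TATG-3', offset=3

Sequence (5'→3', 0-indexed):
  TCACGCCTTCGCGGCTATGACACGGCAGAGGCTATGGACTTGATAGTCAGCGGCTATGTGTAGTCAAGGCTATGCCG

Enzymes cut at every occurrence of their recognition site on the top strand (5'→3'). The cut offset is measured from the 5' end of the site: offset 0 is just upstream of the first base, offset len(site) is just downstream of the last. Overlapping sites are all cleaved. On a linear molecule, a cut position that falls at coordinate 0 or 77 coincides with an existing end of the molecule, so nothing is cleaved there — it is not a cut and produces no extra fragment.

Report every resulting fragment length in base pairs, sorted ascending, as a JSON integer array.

[4,6,7,8,9,9,10,11,13]

Scan for sites:
  LmaI (AGTCAGC, off=1): starts [44] → cuts [45]
  ZebI (CGCT, off=4): no sites
  BxoX (CACG, off=3): starts [1, 20] → cuts [4, 23]
  VbrVI (GTAGTCAA, off=5): starts [59] → cuts [64]
  DwuVI (GGCTATG, off=3): starts [12, 29, 51, 67] → cuts [15, 32, 54, 70]

All cut coordinates (distinct, sorted): [4, 15, 23, 32, 45, 54, 64, 70]

Fragments:
  [0,4): 4 bp
  [4,15): 11 bp
  [15,23): 8 bp
  [23,32): 9 bp
  [32,45): 13 bp
  [45,54): 9 bp
  [54,64): 10 bp
  [64,70): 6 bp
  [70,77): 7 bp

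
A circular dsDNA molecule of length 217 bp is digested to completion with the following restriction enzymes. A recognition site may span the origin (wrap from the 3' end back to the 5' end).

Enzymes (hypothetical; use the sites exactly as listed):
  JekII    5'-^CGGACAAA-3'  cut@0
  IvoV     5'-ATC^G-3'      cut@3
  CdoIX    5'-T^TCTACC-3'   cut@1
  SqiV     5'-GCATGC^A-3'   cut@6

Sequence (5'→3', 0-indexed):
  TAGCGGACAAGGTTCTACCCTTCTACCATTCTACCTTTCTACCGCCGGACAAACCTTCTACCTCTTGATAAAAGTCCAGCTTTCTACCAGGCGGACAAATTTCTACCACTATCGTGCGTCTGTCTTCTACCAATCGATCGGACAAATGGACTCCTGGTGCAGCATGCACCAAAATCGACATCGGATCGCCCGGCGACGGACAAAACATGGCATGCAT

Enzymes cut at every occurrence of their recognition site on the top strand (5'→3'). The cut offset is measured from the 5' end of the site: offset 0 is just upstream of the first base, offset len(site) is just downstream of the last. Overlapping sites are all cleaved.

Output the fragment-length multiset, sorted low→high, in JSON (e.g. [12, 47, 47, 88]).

Scan for sites:
  JekII CGGACAAA/0: at [45, 91, 138, 196] ⇒ [45, 91, 138, 196]
  IvoV ATCG/3: at [110, 132, 136, 173, 179, 184] ⇒ [113, 135, 139, 176, 182, 187]
  CdoIX TTCTACC/1: at [12, 20, 28, 36, 55, 81, 100, 124] ⇒ [13, 21, 29, 37, 56, 82, 101, 125]
  SqiV GCATGCA/6: at [161, 209] ⇒ [167, 215]

All cut coordinates (distinct, sorted): [13, 21, 29, 37, 45, 56, 82, 91, 101, 113, 125, 135, 138, 139, 167, 176, 182, 187, 196, 215]

Fragment lengths:
  13→21: 8 bp
  21→29: 8 bp
  29→37: 8 bp
  37→45: 8 bp
  45→56: 11 bp
  56→82: 26 bp
  82→91: 9 bp
  91→101: 10 bp
  101→113: 12 bp
  113→125: 12 bp
  125→135: 10 bp
  135→138: 3 bp
  138→139: 1 bp
  139→167: 28 bp
  167→176: 9 bp
  176→182: 6 bp
  182→187: 5 bp
  187→196: 9 bp
  196→215: 19 bp
  215→13 (wrap): 217-215+13 = 15 bp

[1,3,5,6,8,8,8,8,9,9,9,10,10,11,12,12,15,19,26,28]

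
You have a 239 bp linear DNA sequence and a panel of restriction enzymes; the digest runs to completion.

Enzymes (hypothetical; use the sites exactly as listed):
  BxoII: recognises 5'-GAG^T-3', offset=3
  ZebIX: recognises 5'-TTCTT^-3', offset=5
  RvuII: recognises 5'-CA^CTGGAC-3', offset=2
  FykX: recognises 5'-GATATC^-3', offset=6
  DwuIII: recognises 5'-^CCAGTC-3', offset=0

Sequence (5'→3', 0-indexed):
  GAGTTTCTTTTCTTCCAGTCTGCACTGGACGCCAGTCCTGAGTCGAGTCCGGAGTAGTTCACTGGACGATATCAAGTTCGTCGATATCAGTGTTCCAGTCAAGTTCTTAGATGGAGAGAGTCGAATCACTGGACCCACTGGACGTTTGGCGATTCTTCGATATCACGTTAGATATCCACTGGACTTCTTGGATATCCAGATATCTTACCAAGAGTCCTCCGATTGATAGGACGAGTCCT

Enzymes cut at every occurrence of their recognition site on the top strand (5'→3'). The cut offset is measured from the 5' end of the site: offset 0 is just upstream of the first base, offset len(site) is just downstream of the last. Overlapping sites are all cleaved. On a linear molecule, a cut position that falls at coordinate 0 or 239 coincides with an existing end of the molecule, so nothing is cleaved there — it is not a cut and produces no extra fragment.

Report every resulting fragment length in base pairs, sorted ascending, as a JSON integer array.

Site scan:
  BxoII GAGT/3: at [0, 39, 44, 51, 117, 211, 232] ⇒ [3, 42, 47, 54, 120, 214, 235]
  ZebIX TTCTT/5: at [4, 9, 103, 152, 184] ⇒ [9, 14, 108, 157, 189]
  RvuII CACTGGAC/2: at [22, 59, 126, 135, 176] ⇒ [24, 61, 128, 137, 178]
  FykX GATATC/6: at [67, 82, 158, 170, 190, 198] ⇒ [73, 88, 164, 176, 196, 204]
  DwuIII CCAGTC/0: at [14, 31, 94] ⇒ [14, 31, 94]

Pooled cuts: [3, 9, 14, 24, 31, 42, 47, 54, 61, 73, 88, 94, 108, 120, 128, 137, 157, 164, 176, 178, 189, 196, 204, 214, 235]

Fragment lengths:
  [0,3): 3 bp
  [3,9): 6 bp
  [9,14): 5 bp
  [14,24): 10 bp
  [24,31): 7 bp
  [31,42): 11 bp
  [42,47): 5 bp
  [47,54): 7 bp
  [54,61): 7 bp
  [61,73): 12 bp
  [73,88): 15 bp
  [88,94): 6 bp
  [94,108): 14 bp
  [108,120): 12 bp
  [120,128): 8 bp
  [128,137): 9 bp
  [137,157): 20 bp
  [157,164): 7 bp
  [164,176): 12 bp
  [176,178): 2 bp
  [178,189): 11 bp
  [189,196): 7 bp
  [196,204): 8 bp
  [204,214): 10 bp
  [214,235): 21 bp
  [235,239): 4 bp

[2,3,4,5,5,6,6,7,7,7,7,7,8,8,9,10,10,11,11,12,12,12,14,15,20,21]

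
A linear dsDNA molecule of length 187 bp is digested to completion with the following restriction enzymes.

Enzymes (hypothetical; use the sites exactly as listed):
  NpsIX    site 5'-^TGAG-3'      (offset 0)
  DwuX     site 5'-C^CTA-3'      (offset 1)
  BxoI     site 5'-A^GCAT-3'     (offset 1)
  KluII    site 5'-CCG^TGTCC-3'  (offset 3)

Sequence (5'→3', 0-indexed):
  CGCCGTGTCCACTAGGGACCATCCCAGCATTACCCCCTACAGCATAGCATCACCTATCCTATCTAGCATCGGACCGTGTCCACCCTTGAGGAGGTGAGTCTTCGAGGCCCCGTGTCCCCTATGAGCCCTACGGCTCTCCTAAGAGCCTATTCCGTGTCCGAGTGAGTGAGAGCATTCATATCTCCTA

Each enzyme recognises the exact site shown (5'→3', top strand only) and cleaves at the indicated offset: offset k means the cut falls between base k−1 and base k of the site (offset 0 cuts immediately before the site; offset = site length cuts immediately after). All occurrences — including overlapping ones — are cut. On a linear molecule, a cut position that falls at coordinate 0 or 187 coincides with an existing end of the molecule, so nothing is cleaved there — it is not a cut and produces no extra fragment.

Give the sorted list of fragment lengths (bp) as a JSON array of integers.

[3,3,4,5,5,5,5,5,6,6,7,7,8,8,8,8,10,10,11,11,13,18,21]

Scan for sites:
  NpsIX (TGAG, off=0): starts [86, 94, 121, 162, 166] → cuts [86, 94, 121, 162, 166]
  DwuX (CCTA, off=1): starts [35, 52, 57, 117, 126, 137, 145, 183] → cuts [36, 53, 58, 118, 127, 138, 146, 184]
  BxoI (AGCAT, off=1): starts [25, 40, 45, 64, 170] → cuts [26, 41, 46, 65, 171]
  KluII (CCGTGTCC, off=3): starts [2, 73, 109, 151] → cuts [5, 76, 112, 154]

All cut coordinates (distinct, sorted): [5, 26, 36, 41, 46, 53, 58, 65, 76, 86, 94, 112, 118, 121, 127, 138, 146, 154, 162, 166, 171, 184]

Fragment lengths:
  [0,5): 5 bp
  [5,26): 21 bp
  [26,36): 10 bp
  [36,41): 5 bp
  [41,46): 5 bp
  [46,53): 7 bp
  [53,58): 5 bp
  [58,65): 7 bp
  [65,76): 11 bp
  [76,86): 10 bp
  [86,94): 8 bp
  [94,112): 18 bp
  [112,118): 6 bp
  [118,121): 3 bp
  [121,127): 6 bp
  [127,138): 11 bp
  [138,146): 8 bp
  [146,154): 8 bp
  [154,162): 8 bp
  [162,166): 4 bp
  [166,171): 5 bp
  [171,184): 13 bp
  [184,187): 3 bp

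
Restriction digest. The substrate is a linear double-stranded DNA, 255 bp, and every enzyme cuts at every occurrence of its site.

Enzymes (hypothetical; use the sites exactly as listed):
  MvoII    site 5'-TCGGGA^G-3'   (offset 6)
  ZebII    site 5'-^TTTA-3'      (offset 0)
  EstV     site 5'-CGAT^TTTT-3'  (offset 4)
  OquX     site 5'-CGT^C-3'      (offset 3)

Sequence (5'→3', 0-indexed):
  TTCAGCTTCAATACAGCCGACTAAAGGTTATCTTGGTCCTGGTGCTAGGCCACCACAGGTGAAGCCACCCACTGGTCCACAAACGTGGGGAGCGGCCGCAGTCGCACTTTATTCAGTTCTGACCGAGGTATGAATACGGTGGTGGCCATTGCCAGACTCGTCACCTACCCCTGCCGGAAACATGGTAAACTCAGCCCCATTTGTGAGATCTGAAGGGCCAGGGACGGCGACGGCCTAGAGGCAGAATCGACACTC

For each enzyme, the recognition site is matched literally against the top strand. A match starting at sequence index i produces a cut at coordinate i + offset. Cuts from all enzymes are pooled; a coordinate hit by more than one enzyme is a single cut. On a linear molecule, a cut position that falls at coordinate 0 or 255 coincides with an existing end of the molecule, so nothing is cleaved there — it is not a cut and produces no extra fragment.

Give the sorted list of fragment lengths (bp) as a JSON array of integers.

Scan for sites:
  MvoII (TCGGGAG, off=6): no sites
  ZebII (TTTA, off=0): starts [107] → cuts [107]
  EstV (CGATTTTT, off=4): no sites
  OquX (CGTC, off=3): starts [158] → cuts [161]

Pooled cuts: [107, 161]

Fragments:
  [0,107): 107 bp
  [107,161): 54 bp
  [161,255): 94 bp

[54,94,107]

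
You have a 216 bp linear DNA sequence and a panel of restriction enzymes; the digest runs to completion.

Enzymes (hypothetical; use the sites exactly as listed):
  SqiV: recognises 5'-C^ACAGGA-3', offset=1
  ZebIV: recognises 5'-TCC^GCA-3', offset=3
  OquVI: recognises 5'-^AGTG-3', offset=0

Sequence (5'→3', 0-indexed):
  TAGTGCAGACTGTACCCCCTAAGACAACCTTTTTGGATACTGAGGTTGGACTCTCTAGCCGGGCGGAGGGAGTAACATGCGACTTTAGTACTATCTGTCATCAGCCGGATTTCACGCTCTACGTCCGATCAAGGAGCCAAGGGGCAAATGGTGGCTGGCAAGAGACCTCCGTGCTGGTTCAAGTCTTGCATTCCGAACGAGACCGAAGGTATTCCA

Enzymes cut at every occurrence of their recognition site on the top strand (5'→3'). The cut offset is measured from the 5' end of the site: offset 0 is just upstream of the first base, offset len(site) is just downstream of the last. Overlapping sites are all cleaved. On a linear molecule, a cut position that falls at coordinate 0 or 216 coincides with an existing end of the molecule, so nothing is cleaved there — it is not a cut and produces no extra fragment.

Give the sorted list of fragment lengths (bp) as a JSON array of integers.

Scan for sites:
  SqiV (CACAGGA, off=1): no sites
  ZebIV (TCCGCA, off=3): no sites
  OquVI (AGTG, off=0): starts [1] → cuts [1]

Pooled cuts: [1]

Fragment lengths:
  [0,1): 1 bp
  [1,216): 215 bp

[1,215]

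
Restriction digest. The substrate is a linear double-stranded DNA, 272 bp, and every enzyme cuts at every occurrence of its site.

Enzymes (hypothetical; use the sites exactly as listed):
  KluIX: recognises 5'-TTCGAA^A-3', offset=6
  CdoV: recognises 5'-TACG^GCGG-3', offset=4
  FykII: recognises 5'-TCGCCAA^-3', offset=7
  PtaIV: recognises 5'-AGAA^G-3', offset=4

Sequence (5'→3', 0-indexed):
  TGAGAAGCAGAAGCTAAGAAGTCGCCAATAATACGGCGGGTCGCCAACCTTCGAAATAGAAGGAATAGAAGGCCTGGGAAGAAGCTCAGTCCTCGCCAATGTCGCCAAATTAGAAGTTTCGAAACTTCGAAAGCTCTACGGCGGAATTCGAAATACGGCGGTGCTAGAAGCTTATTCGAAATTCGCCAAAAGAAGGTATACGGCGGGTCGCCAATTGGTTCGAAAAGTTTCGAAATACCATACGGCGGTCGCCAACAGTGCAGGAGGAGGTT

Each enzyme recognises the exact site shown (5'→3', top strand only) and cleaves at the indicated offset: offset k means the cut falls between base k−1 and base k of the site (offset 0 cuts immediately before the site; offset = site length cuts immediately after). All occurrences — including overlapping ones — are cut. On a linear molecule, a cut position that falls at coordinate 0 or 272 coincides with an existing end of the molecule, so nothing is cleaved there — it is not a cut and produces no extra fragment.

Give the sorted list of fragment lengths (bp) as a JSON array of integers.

Site scan:
  KluIX (TTCGAAA, off=6): starts [49, 117, 125, 146, 174, 218, 228] → cuts [55, 123, 131, 152, 180, 224, 234]
  CdoV (TACGGCGG, off=4): starts [31, 136, 153, 198, 240] → cuts [35, 140, 157, 202, 244]
  FykII (TCGCCAA, off=7): starts [21, 40, 92, 101, 182, 207, 248] → cuts [28, 47, 99, 108, 189, 214, 255]
  PtaIV (AGAAG, off=4): starts [2, 8, 16, 57, 66, 79, 111, 165, 190] → cuts [6, 12, 20, 61, 70, 83, 115, 169, 194]

All cut coordinates (distinct, sorted): [6, 12, 20, 28, 35, 47, 55, 61, 70, 83, 99, 108, 115, 123, 131, 140, 152, 157, 169, 180, 189, 194, 202, 214, 224, 234, 244, 255]

Fragments:
  [0,6): 6 bp
  [6,12): 6 bp
  [12,20): 8 bp
  [20,28): 8 bp
  [28,35): 7 bp
  [35,47): 12 bp
  [47,55): 8 bp
  [55,61): 6 bp
  [61,70): 9 bp
  [70,83): 13 bp
  [83,99): 16 bp
  [99,108): 9 bp
  [108,115): 7 bp
  [115,123): 8 bp
  [123,131): 8 bp
  [131,140): 9 bp
  [140,152): 12 bp
  [152,157): 5 bp
  [157,169): 12 bp
  [169,180): 11 bp
  [180,189): 9 bp
  [189,194): 5 bp
  [194,202): 8 bp
  [202,214): 12 bp
  [214,224): 10 bp
  [224,234): 10 bp
  [234,244): 10 bp
  [244,255): 11 bp
  [255,272): 17 bp

[5,5,6,6,6,7,7,8,8,8,8,8,8,9,9,9,9,10,10,10,11,11,12,12,12,12,13,16,17]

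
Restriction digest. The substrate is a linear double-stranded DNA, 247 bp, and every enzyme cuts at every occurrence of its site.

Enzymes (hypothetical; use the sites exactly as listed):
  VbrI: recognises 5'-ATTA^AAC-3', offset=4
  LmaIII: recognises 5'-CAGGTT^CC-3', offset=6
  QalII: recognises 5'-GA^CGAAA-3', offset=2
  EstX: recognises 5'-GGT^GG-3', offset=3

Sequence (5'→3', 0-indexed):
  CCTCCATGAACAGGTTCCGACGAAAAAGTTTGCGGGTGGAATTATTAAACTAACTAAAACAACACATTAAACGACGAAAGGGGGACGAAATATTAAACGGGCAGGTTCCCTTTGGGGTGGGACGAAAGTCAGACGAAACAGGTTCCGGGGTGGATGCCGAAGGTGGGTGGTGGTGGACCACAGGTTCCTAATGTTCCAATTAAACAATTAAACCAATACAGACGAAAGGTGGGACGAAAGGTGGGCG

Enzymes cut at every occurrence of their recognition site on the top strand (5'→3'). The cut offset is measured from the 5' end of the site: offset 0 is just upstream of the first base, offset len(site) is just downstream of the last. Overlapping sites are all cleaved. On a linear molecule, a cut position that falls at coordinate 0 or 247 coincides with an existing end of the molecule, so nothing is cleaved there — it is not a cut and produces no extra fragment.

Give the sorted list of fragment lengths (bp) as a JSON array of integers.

[3,3,4,4,4,4,5,5,7,8,8,8,10,10,11,11,11,11,12,12,12,13,16,16,17,22]

Site scan:
  VbrI ATTAAAC/4: at [43, 65, 91, 198, 206] ⇒ [47, 69, 95, 202, 210]
  LmaIII CAGGTTCC/6: at [10, 101, 138, 180] ⇒ [16, 107, 144, 186]
  QalII GACGAAA/2: at [18, 72, 83, 120, 131, 220, 232] ⇒ [20, 74, 85, 122, 133, 222, 234]
  EstX GGTGG/3: at [34, 115, 148, 161, 165, 168, 171, 227, 239] ⇒ [37, 118, 151, 164, 168, 171, 174, 230, 242]

Pooled cuts: [16, 20, 37, 47, 69, 74, 85, 95, 107, 118, 122, 133, 144, 151, 164, 168, 171, 174, 186, 202, 210, 222, 230, 234, 242]

Fragment lengths:
  [0,16): 16 bp
  [16,20): 4 bp
  [20,37): 17 bp
  [37,47): 10 bp
  [47,69): 22 bp
  [69,74): 5 bp
  [74,85): 11 bp
  [85,95): 10 bp
  [95,107): 12 bp
  [107,118): 11 bp
  [118,122): 4 bp
  [122,133): 11 bp
  [133,144): 11 bp
  [144,151): 7 bp
  [151,164): 13 bp
  [164,168): 4 bp
  [168,171): 3 bp
  [171,174): 3 bp
  [174,186): 12 bp
  [186,202): 16 bp
  [202,210): 8 bp
  [210,222): 12 bp
  [222,230): 8 bp
  [230,234): 4 bp
  [234,242): 8 bp
  [242,247): 5 bp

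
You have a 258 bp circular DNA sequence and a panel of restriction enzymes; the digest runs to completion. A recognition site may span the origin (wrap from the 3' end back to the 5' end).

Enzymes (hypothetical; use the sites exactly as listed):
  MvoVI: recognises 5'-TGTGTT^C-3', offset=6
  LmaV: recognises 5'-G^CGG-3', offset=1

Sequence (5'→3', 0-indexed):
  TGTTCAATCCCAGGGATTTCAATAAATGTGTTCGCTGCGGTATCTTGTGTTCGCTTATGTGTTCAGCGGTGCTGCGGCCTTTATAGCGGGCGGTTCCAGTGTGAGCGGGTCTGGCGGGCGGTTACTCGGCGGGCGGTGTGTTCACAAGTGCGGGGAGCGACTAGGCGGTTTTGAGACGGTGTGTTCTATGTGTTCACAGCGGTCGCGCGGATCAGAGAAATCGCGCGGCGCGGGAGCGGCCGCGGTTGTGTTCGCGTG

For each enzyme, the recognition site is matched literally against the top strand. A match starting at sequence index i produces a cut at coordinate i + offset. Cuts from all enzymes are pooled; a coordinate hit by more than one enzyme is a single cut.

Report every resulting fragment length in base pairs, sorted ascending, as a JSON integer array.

[3,4,4,4,5,5,5,6,6,8,8,8,9,9,9,10,10,11,12,12,14,15,15,18,20,28]

Site scan:
  MvoVI (TGTGTTC, off=6): starts [26, 45, 57, 136, 179, 188, 246, 256] → cuts [4, 32, 51, 63, 142, 185, 194, 252]
  LmaV (GCGG, off=1): starts [36, 65, 73, 85, 89, 104, 113, 117, 128, 132, 149, 164, 198, 206, 224, 229, 235, 241] → cuts [37, 66, 74, 86, 90, 105, 114, 118, 129, 133, 150, 165, 199, 207, 225, 230, 236, 242]

Pooled cuts: [4, 32, 37, 51, 63, 66, 74, 86, 90, 105, 114, 118, 129, 133, 142, 150, 165, 185, 194, 199, 207, 225, 230, 236, 242, 252]

Fragment lengths:
  4→32: 28 bp
  32→37: 5 bp
  37→51: 14 bp
  51→63: 12 bp
  63→66: 3 bp
  66→74: 8 bp
  74→86: 12 bp
  86→90: 4 bp
  90→105: 15 bp
  105→114: 9 bp
  114→118: 4 bp
  118→129: 11 bp
  129→133: 4 bp
  133→142: 9 bp
  142→150: 8 bp
  150→165: 15 bp
  165→185: 20 bp
  185→194: 9 bp
  194→199: 5 bp
  199→207: 8 bp
  207→225: 18 bp
  225→230: 5 bp
  230→236: 6 bp
  236→242: 6 bp
  242→252: 10 bp
  252→4 (wrap): 258-252+4 = 10 bp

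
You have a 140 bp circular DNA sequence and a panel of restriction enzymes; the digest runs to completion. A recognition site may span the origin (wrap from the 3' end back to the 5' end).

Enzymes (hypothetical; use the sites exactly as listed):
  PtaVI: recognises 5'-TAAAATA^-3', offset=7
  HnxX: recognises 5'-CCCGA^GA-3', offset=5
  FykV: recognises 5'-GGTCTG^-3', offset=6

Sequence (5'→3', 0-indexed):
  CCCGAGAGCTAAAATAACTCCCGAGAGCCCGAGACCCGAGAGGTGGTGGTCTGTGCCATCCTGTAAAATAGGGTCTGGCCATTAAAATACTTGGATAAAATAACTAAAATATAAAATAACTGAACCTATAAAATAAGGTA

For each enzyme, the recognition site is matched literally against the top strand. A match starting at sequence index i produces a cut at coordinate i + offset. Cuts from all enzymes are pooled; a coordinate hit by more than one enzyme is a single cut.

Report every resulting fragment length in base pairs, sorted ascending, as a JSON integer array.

Per-enzyme occurrences:
  PtaVI TAAAATA/7: at [9, 63, 82, 95, 104, 111, 128] ⇒ [16, 70, 89, 102, 111, 118, 135]
  HnxX CCCGAGA/5: at [0, 19, 27, 34] ⇒ [5, 24, 32, 39]
  FykV GGTCTG/6: at [47, 71] ⇒ [53, 77]

All cut coordinates (distinct, sorted): [5, 16, 24, 32, 39, 53, 70, 77, 89, 102, 111, 118, 135]

Fragment lengths:
  5→16: 11 bp
  16→24: 8 bp
  24→32: 8 bp
  32→39: 7 bp
  39→53: 14 bp
  53→70: 17 bp
  70→77: 7 bp
  77→89: 12 bp
  89→102: 13 bp
  102→111: 9 bp
  111→118: 7 bp
  118→135: 17 bp
  135→5 (wrap): 140-135+5 = 10 bp

[7,7,7,8,8,9,10,11,12,13,14,17,17]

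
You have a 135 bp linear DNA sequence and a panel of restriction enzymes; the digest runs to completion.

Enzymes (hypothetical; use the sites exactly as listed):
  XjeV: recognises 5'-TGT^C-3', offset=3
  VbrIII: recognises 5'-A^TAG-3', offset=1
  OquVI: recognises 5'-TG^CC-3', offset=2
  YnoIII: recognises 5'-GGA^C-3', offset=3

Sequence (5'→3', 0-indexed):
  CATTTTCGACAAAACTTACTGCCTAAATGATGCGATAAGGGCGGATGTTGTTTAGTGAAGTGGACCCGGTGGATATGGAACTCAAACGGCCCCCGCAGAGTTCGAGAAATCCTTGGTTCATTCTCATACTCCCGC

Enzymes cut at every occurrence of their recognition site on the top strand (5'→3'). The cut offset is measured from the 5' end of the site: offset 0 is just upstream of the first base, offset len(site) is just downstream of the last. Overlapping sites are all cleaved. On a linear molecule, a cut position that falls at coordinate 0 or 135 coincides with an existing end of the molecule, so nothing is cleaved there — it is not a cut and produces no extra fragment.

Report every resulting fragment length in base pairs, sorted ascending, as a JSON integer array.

[21,43,71]

Site scan:
  XjeV (TGTC, off=3): no sites
  VbrIII (ATAG, off=1): no sites
  OquVI (TGCC, off=2): starts [19] → cuts [21]
  YnoIII (GGAC, off=3): starts [61] → cuts [64]

Pooled cuts: [21, 64]

Fragments:
  [0,21): 21 bp
  [21,64): 43 bp
  [64,135): 71 bp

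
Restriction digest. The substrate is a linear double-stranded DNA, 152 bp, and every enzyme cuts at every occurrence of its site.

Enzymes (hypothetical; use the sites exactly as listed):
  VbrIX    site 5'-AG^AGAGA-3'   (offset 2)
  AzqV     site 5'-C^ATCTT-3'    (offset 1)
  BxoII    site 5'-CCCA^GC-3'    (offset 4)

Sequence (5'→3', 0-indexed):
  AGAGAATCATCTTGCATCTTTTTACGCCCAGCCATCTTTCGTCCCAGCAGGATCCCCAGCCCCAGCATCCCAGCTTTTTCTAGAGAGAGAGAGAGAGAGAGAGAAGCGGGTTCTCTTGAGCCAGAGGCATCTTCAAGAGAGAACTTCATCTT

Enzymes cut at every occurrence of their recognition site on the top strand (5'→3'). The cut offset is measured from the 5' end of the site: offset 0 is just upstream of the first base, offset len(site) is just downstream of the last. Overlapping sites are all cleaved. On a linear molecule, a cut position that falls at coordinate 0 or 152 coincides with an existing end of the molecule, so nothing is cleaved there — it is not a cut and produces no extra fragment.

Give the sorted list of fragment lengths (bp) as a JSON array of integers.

Site scan:
  VbrIX AGAGAGA/2: at [81, 83, 85, 87, 89, 91, 93, 95, 97, 135] ⇒ [83, 85, 87, 89, 91, 93, 95, 97, 99, 137]
  AzqV CATCTT/1: at [7, 14, 32, 127, 146] ⇒ [8, 15, 33, 128, 147]
  BxoII CCCAGC/4: at [26, 42, 54, 60, 68] ⇒ [30, 46, 58, 64, 72]

All cut coordinates (distinct, sorted): [8, 15, 30, 33, 46, 58, 64, 72, 83, 85, 87, 89, 91, 93, 95, 97, 99, 128, 137, 147]

Fragment lengths:
  [0,8): 8 bp
  [8,15): 7 bp
  [15,30): 15 bp
  [30,33): 3 bp
  [33,46): 13 bp
  [46,58): 12 bp
  [58,64): 6 bp
  [64,72): 8 bp
  [72,83): 11 bp
  [83,85): 2 bp
  [85,87): 2 bp
  [87,89): 2 bp
  [89,91): 2 bp
  [91,93): 2 bp
  [93,95): 2 bp
  [95,97): 2 bp
  [97,99): 2 bp
  [99,128): 29 bp
  [128,137): 9 bp
  [137,147): 10 bp
  [147,152): 5 bp

[2,2,2,2,2,2,2,2,3,5,6,7,8,8,9,10,11,12,13,15,29]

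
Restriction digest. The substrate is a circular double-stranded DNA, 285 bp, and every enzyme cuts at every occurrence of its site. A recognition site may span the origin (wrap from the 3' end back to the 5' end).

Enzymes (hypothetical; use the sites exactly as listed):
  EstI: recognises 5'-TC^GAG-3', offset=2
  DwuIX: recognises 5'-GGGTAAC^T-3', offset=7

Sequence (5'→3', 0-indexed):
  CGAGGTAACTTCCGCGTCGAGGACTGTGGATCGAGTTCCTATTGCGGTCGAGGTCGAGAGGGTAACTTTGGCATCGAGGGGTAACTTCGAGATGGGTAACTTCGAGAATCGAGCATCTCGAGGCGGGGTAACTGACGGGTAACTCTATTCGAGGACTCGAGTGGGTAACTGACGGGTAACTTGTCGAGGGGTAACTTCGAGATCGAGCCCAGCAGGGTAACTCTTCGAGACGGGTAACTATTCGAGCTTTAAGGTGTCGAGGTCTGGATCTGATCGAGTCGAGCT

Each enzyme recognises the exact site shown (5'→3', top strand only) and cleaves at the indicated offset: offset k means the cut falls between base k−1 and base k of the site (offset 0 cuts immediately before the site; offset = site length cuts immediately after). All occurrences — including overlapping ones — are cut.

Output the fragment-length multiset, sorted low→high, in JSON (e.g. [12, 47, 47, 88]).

[3,3,3,5,5,5,5,6,6,6,7,7,8,9,9,10,10,11,11,11,11,12,12,13,14,15,17,17,17,17]

Per-enzyme occurrences:
  EstI TCGAG/2: at [16, 30, 47, 53, 73, 86, 101, 108, 117, 148, 156, 183, 196, 202, 224, 241, 256, 273, 278, 284] ⇒ [1, 18, 32, 49, 55, 75, 88, 103, 110, 119, 150, 158, 185, 198, 204, 226, 243, 258, 275, 280]
  DwuIX GGGTAACT/7: at [59, 78, 93, 125, 136, 162, 173, 188, 214, 231] ⇒ [66, 85, 100, 132, 143, 169, 180, 195, 221, 238]

Pooled cuts: [1, 18, 32, 49, 55, 66, 75, 85, 88, 100, 103, 110, 119, 132, 143, 150, 158, 169, 180, 185, 195, 198, 204, 221, 226, 238, 243, 258, 275, 280]

Fragments:
  1→18: 17 bp
  18→32: 14 bp
  32→49: 17 bp
  49→55: 6 bp
  55→66: 11 bp
  66→75: 9 bp
  75→85: 10 bp
  85→88: 3 bp
  88→100: 12 bp
  100→103: 3 bp
  103→110: 7 bp
  110→119: 9 bp
  119→132: 13 bp
  132→143: 11 bp
  143→150: 7 bp
  150→158: 8 bp
  158→169: 11 bp
  169→180: 11 bp
  180→185: 5 bp
  185→195: 10 bp
  195→198: 3 bp
  198→204: 6 bp
  204→221: 17 bp
  221→226: 5 bp
  226→238: 12 bp
  238→243: 5 bp
  243→258: 15 bp
  258→275: 17 bp
  275→280: 5 bp
  280→1 (wrap): 285-280+1 = 6 bp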